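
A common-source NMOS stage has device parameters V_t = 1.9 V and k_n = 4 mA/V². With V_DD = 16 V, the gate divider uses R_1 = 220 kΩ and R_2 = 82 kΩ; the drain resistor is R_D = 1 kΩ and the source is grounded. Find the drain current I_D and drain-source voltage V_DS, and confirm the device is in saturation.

V_G = V_DD·R_2/(R_1+R_2) = 16×82/302 = 4.34 V. With the source grounded, V_GS = V_G = 4.34 V.
Assume saturation: I_D = (k_n/2)(V_GS − V_t)² = (4/2)×(4.34 − 1.9)² = 2×2.44² = 11.9 mA.
V_DS = V_DD − I_D·R_D = 16 − 11.9×1 = 4.05 V.
Saturation requires V_DS ≥ V_GS − V_t = 2.44 V; 4.05 ≥ 2.44 ✓.

I_D ≈ 12 mA, V_DS ≈ 4.1 V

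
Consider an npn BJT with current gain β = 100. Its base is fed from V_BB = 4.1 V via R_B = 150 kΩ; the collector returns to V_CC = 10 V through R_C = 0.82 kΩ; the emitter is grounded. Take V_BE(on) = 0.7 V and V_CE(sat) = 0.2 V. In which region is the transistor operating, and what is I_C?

active; I_C ≈ 2.3 mA

Assume active. Base-emitter loop: I_B = (V_BB − V_BE)/R_B = (4.1 − 0.7)/150 = 0.0227 mA.
I_C = β·I_B = 100×0.0227 = 2.27 mA.
V_CE = V_CC − I_C·R_C = 10 − 2.27×0.82 = 8.14 V > V_CE(sat), so the active-region assumption holds.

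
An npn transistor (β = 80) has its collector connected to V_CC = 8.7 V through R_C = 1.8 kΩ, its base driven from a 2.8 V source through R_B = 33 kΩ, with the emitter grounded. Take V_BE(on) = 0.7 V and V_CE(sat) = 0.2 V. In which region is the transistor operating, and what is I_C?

Assume active: I_B = (2.8 − 0.7)/33 = 0.0636 mA, giving I_C = β·I_B = 5.09 mA.
But then V_CE = 8.7 − 5.09×1.8 = -0.464 V < V_CE(sat) = 0.2 V — impossible in the active region.
So the transistor is saturated. With V_CE = 0.2 V, I_C = (V_CC − 0.2)/R_C = 8.5/1.8 = 4.72 mA.
Check: β·I_B = 5.09 mA > I_C = 4.72 mA, confirming saturation.

saturation; I_C ≈ 4.7 mA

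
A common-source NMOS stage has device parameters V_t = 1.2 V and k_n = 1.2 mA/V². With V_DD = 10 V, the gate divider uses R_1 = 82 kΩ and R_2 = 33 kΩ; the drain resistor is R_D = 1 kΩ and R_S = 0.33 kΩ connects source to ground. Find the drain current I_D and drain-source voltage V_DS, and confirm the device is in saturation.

V_G = V_DD·R_2/(R_1+R_2) = 10×33/115 = 2.87 V.
Assume saturation: I_D = (k_n/2)(V_GS − V_t)² with V_GS = V_G − I_D·R_S = 2.87 − 0.33·I_D.
Substituting gives 0.0653·I_D² − 1.66·I_D + 1.67 = 0, with roots I_D = 1.05 or 24.4 mA.
The root I_D = 24.4 mA gives V_GS = -5.17 V ≤ V_t, so take I_D = 1.05 mA.
Then V_GS = 2.52 V and V_DS = V_DD − I_D(R_D+R_S) = 10 − 1.05×1.33 = 8.6 V.
Saturation requires V_DS ≥ V_GS − V_t = 1.32 V; 8.6 ≥ 1.32 ✓.

I_D ≈ 1.1 mA, V_DS ≈ 8.6 V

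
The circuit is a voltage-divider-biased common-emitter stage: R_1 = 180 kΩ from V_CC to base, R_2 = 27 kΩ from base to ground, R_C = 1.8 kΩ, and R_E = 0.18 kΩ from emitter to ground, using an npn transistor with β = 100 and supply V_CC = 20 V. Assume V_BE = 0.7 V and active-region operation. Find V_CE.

Thevenize the base divider: V_Th = V_CC·R_2/(R_1+R_2) = 20×27/207 = 2.61 V, R_Th = R_1‖R_2 = 23.5 kΩ.
Base-emitter loop: V_Th = I_B·R_Th + V_BE + (β+1)I_B·R_E, so I_B = (2.61 − 0.7) / (23.5 + 101×0.18) = 0.0458 mA.
I_C = β·I_B = 100×0.0458 = 4.58 mA, and I_E = (β+1)I_B = 4.63 mA.
V_CE = V_CC − I_C·R_C − I_E·R_E = 20 − 4.58×1.8 − 4.63×0.18 = 10.9 V.
V_CE = 10.9 V > 0.2 V confirms active-region operation.

V_CE ≈ 11 V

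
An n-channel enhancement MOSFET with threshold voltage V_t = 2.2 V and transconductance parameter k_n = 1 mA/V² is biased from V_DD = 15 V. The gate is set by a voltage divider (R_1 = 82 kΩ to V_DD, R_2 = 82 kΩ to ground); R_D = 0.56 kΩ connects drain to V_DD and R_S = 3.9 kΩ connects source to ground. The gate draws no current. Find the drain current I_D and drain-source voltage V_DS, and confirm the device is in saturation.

V_G = V_DD·R_2/(R_1+R_2) = 15×82/164 = 7.5 V.
Assume saturation: I_D = (k_n/2)(V_GS − V_t)² with V_GS = V_G − I_D·R_S = 7.5 − 3.9·I_D.
Substituting gives 7.6·I_D² − 21.7·I_D + 14 = 0, with roots I_D = 0.997 or 1.85 mA.
The root I_D = 1.85 mA gives V_GS = 0.275 V ≤ V_t, so take I_D = 0.997 mA.
Then V_GS = 3.61 V and V_DS = V_DD − I_D(R_D+R_S) = 15 − 0.997×4.46 = 10.6 V.
Saturation requires V_DS ≥ V_GS − V_t = 1.41 V; 10.6 ≥ 1.41 ✓.

I_D ≈ 1 mA, V_DS ≈ 11 V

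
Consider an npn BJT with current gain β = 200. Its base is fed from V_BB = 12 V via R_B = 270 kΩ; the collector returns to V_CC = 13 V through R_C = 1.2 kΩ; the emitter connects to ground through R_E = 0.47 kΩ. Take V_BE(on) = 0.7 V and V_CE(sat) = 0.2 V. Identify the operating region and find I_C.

Assume active. Base-emitter loop: I_B = (V_BB − V_BE)/(R_B + (β+1)R_E) = (12 − 0.7)/(270 + 201×0.47) = 0.031 mA.
I_C = β·I_B = 200×0.031 = 6.2 mA.
V_CE = V_CC − I_C·R_C − I_E·R_E = 13 − 6.2×1.2 − 6.23×0.47 = 2.63 V > V_CE(sat), so the active-region assumption holds.

active; I_C ≈ 6.2 mA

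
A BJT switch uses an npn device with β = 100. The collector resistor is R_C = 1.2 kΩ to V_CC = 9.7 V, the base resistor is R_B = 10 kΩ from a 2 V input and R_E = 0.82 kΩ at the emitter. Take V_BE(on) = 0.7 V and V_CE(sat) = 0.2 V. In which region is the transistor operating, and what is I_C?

Assume active. Base-emitter loop: I_B = (V_BB − V_BE)/(R_B + (β+1)R_E) = (2 − 0.7)/(10 + 101×0.82) = 0.014 mA.
I_C = β·I_B = 100×0.014 = 1.4 mA.
V_CE = V_CC − I_C·R_C − I_E·R_E = 9.7 − 1.4×1.2 − 1.41×0.82 = 6.86 V > V_CE(sat), so the active-region assumption holds.

active; I_C ≈ 1.4 mA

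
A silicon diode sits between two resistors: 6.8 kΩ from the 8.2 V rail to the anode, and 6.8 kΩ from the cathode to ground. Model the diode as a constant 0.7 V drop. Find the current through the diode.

I ≈ 0.55 mA

The two resistors are in series with the diode, so KVL gives 8.2 = I·6.8 + 0.7 + I·6.8.
I = (8.2 − 0.7) / (6.8 + 6.8) kΩ = 7.5 / 13.6 = 0.551 mA.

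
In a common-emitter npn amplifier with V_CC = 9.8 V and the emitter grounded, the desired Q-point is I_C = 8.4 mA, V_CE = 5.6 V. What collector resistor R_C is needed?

Collector loop: V_CC = I_C·R_C + V_CE.
R_C = (V_CC − V_CE)/I_C = (9.8 − 5.6)/8.4 = 0.5 kΩ.

R_C ≈ 0.5 kΩ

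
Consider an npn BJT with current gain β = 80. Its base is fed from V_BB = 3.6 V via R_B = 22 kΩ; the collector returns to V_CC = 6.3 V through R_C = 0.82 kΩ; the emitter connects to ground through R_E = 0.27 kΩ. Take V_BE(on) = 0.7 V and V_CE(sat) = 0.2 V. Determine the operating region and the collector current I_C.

Assume active. Base-emitter loop: I_B = (V_BB − V_BE)/(R_B + (β+1)R_E) = (3.6 − 0.7)/(22 + 81×0.27) = 0.0661 mA.
I_C = β·I_B = 80×0.0661 = 5.29 mA.
V_CE = V_CC − I_C·R_C − I_E·R_E = 6.3 − 5.29×0.82 − 5.35×0.27 = 0.518 V > V_CE(sat), so the active-region assumption holds.

active; I_C ≈ 5.3 mA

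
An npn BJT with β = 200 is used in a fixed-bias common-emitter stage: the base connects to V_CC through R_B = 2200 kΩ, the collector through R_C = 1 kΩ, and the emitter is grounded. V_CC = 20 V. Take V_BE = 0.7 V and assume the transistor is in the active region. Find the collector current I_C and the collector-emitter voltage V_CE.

I_C ≈ 1.8 mA, V_CE ≈ 18 V

Base loop: V_CC = I_B·R_B + V_BE, so I_B = (20 − 0.7)/2200 kΩ = 0.00877 mA.
In the active region I_C = β·I_B = 200 × 0.00877 = 1.75 mA.
Collector loop: V_CE = V_CC − I_C·R_C = 20 − 1.75×1 = 18.2 V.
Since V_CE = 18.2 V > V_CE(sat) ≈ 0.2 V, the transistor is in the active region as assumed.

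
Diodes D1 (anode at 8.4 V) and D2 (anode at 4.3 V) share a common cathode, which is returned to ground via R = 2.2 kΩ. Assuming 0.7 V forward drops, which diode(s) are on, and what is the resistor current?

Assume both conduct. Then node N would need to be at both 8.4−0.7 = 7.7 V and 4.3−0.7 = 3.6 V, which is impossible.
Assume only D1 conducts: V_N = 8.4 − 0.7 = 7.7 V, so I_R = 7.7/2.2 = 3.5 mA.
Check D2: its anode-to-cathode voltage is 4.3 − 7.7 = -3.4 V < 0.7 V, so it is off. The assumption is consistent.

Only D1 conducts; I_R ≈ 3.5 mA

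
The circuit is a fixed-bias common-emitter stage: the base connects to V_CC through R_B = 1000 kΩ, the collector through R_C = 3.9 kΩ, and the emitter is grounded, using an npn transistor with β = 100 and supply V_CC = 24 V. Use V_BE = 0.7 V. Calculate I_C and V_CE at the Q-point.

Base loop: V_CC = I_B·R_B + V_BE, so I_B = (24 − 0.7)/1000 kΩ = 0.0233 mA.
In the active region I_C = β·I_B = 100 × 0.0233 = 2.33 mA.
Collector loop: V_CE = V_CC − I_C·R_C = 24 − 2.33×3.9 = 14.9 V.
Since V_CE = 14.9 V > V_CE(sat) ≈ 0.2 V, the transistor is in the active region as assumed.

I_C ≈ 2.3 mA, V_CE ≈ 15 V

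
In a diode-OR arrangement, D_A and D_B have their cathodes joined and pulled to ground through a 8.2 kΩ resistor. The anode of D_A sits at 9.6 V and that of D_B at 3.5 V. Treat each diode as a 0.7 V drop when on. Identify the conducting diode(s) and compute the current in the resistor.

Assume both conduct. Then node N would need to be at both 9.6−0.7 = 8.9 V and 3.5−0.7 = 2.8 V, which is impossible.
Assume only D_A conducts: V_N = 9.6 − 0.7 = 8.9 V, so I_R = 8.9/8.2 = 1.09 mA.
Check D_B: its anode-to-cathode voltage is 3.5 − 8.9 = -5.4 V < 0.7 V, so it is off. The assumption is consistent.

Only D_A conducts; I_R ≈ 1.1 mA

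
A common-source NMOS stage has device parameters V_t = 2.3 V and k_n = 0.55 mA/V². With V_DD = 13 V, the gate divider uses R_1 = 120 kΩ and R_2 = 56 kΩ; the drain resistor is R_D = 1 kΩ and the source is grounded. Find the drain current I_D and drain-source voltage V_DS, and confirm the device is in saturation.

I_D ≈ 0.93 mA, V_DS ≈ 12 V

V_G = V_DD·R_2/(R_1+R_2) = 13×56/176 = 4.14 V. With the source grounded, V_GS = V_G = 4.14 V.
Assume saturation: I_D = (k_n/2)(V_GS − V_t)² = (0.55/2)×(4.14 − 2.3)² = 0.275×1.84² = 0.927 mA.
V_DS = V_DD − I_D·R_D = 13 − 0.927×1 = 12.1 V.
Saturation requires V_DS ≥ V_GS − V_t = 1.84 V; 12.1 ≥ 1.84 ✓.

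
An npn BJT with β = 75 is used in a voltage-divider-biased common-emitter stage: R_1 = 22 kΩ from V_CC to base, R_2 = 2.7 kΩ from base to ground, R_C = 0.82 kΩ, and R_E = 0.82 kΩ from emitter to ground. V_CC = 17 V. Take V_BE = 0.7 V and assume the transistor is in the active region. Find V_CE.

V_CE ≈ 15 V

Thevenize the base divider: V_Th = V_CC·R_2/(R_1+R_2) = 17×2.7/24.7 = 1.86 V, R_Th = R_1‖R_2 = 2.4 kΩ.
Base-emitter loop: V_Th = I_B·R_Th + V_BE + (β+1)I_B·R_E, so I_B = (1.86 − 0.7) / (2.4 + 76×0.82) = 0.0179 mA.
I_C = β·I_B = 75×0.0179 = 1.34 mA, and I_E = (β+1)I_B = 1.36 mA.
V_CE = V_CC − I_C·R_C − I_E·R_E = 17 − 1.34×0.82 − 1.36×0.82 = 14.8 V.
V_CE = 14.8 V > 0.2 V confirms active-region operation.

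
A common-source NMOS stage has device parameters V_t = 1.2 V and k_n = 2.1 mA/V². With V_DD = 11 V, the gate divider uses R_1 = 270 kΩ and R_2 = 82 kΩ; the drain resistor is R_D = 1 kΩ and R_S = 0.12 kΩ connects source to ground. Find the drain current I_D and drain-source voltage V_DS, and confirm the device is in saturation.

I_D ≈ 1.5 mA, V_DS ≈ 9.3 V

V_G = V_DD·R_2/(R_1+R_2) = 11×82/352 = 2.56 V.
Assume saturation: I_D = (k_n/2)(V_GS − V_t)² with V_GS = V_G − I_D·R_S = 2.56 − 0.12·I_D.
Substituting gives 0.0151·I_D² − 1.34·I_D + 1.95 = 0, with roots I_D = 1.48 or 87.4 mA.
The root I_D = 87.4 mA gives V_GS = -7.92 V ≤ V_t, so take I_D = 1.48 mA.
Then V_GS = 2.39 V and V_DS = V_DD − I_D(R_D+R_S) = 11 − 1.48×1.12 = 9.35 V.
Saturation requires V_DS ≥ V_GS − V_t = 1.19 V; 9.35 ≥ 1.19 ✓.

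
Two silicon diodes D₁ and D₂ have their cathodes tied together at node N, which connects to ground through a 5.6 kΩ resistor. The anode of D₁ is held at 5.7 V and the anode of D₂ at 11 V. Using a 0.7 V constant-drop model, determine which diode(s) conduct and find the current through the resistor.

Assume both conduct. Then node N would need to be at both 5.7−0.7 = 5 V and 11−0.7 = 10.3 V, which is impossible.
Assume only D₂ conducts: V_N = 11 − 0.7 = 10.3 V, so I_R = 10.3/5.6 = 1.84 mA.
Check D₁: its anode-to-cathode voltage is 5.7 − 10.3 = -4.6 V < 0.7 V, so it is off. The assumption is consistent.

Only D₂ conducts; I_R ≈ 1.8 mA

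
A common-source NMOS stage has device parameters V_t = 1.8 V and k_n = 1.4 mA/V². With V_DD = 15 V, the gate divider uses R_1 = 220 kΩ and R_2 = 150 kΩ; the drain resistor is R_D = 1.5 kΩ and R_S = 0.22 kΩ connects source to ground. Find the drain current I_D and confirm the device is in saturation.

I_D ≈ 6.1 mA

V_G = V_DD·R_2/(R_1+R_2) = 15×150/370 = 6.08 V.
Assume saturation: I_D = (k_n/2)(V_GS − V_t)² with V_GS = V_G − I_D·R_S = 6.08 − 0.22·I_D.
Substituting gives 0.0339·I_D² − 2.32·I_D + 12.8 = 0, with roots I_D = 6.07 or 62.4 mA.
The root I_D = 62.4 mA gives V_GS = -7.64 V ≤ V_t, so take I_D = 6.07 mA.
Then V_GS = 4.75 V and V_DS = V_DD − I_D(R_D+R_S) = 15 − 6.07×1.72 = 4.56 V.
Saturation requires V_DS ≥ V_GS − V_t = 2.95 V; 4.56 ≥ 2.95 ✓.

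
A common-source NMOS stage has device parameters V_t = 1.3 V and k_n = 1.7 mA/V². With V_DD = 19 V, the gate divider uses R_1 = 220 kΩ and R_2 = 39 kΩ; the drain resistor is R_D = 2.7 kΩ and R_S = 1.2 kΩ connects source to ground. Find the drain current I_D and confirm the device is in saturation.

I_D ≈ 0.6 mA

V_G = V_DD·R_2/(R_1+R_2) = 19×39/259 = 2.86 V.
Assume saturation: I_D = (k_n/2)(V_GS − V_t)² with V_GS = V_G − I_D·R_S = 2.86 − 1.2·I_D.
Substituting gives 1.22·I_D² − 4.18·I_D + 2.07 = 0, with roots I_D = 0.6 or 2.82 mA.
The root I_D = 2.82 mA gives V_GS = -0.521 V ≤ V_t, so take I_D = 0.6 mA.
Then V_GS = 2.14 V and V_DS = V_DD − I_D(R_D+R_S) = 19 − 0.6×3.9 = 16.7 V.
Saturation requires V_DS ≥ V_GS − V_t = 0.84 V; 16.7 ≥ 0.84 ✓.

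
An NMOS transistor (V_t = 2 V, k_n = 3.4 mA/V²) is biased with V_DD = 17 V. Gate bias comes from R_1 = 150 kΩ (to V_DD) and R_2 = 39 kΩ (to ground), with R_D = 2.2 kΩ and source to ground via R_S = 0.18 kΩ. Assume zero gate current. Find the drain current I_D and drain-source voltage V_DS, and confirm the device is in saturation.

V_G = V_DD·R_2/(R_1+R_2) = 17×39/189 = 3.51 V.
Assume saturation: I_D = (k_n/2)(V_GS − V_t)² with V_GS = V_G − I_D·R_S = 3.51 − 0.18·I_D.
Substituting gives 0.0551·I_D² − 1.92·I_D + 3.87 = 0, with roots I_D = 2.14 or 32.8 mA.
The root I_D = 32.8 mA gives V_GS = -2.39 V ≤ V_t, so take I_D = 2.14 mA.
Then V_GS = 3.12 V and V_DS = V_DD − I_D(R_D+R_S) = 17 − 2.14×2.38 = 11.9 V.
Saturation requires V_DS ≥ V_GS − V_t = 1.12 V; 11.9 ≥ 1.12 ✓.

I_D ≈ 2.1 mA, V_DS ≈ 12 V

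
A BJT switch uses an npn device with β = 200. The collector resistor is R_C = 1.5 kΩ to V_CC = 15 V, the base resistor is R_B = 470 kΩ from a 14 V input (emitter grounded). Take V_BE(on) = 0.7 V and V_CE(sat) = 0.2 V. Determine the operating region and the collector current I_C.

active; I_C ≈ 5.7 mA

Assume active. Base-emitter loop: I_B = (V_BB − V_BE)/R_B = (14 − 0.7)/470 = 0.0283 mA.
I_C = β·I_B = 200×0.0283 = 5.66 mA.
V_CE = V_CC − I_C·R_C = 15 − 5.66×1.5 = 6.51 V > V_CE(sat), so the active-region assumption holds.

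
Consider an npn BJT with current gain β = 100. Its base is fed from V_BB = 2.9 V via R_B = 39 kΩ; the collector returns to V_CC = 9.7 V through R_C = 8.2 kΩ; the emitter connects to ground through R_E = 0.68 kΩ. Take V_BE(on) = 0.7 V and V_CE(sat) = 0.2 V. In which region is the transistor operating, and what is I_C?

saturation; I_C ≈ 1.1 mA

Assume active: I_B = (2.9 − 0.7)/(39 + 101×0.68) = 0.0204 mA, I_C = β·I_B = 2.04 mA.
Then V_CE = 9.7 − 2.04×8.2 − 2.06×0.68 = -8.46 V < 0.2 V — the active assumption fails.
Re-solve with V_CE = 0.2 V. KCL at the emitter: V_E/R_E = (V_BB−0.7−V_E)/R_B + (V_CC−0.2−V_E)/R_C, giving V_E = 0.751 V.
I_C = (V_CC − 0.2 − V_E)/R_C = (9.5 − 0.751)/8.2 = 1.07 mA.
Check: I_B = (2.2 − 0.751)/39 = 0.0372 mA, and β·I_B = 3.72 mA > I_C, confirming saturation.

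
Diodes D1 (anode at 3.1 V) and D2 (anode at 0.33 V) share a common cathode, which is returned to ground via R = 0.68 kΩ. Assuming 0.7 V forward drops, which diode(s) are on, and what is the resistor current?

Assume both conduct. Then node N would need to be at both 3.1−0.7 = 2.4 V and 0.33−0.7 = -0.37 V, which is impossible.
Assume only D1 conducts: V_N = 3.1 − 0.7 = 2.4 V, so I_R = 2.4/0.68 = 3.53 mA.
Check D2: its anode-to-cathode voltage is 0.33 − 2.4 = -2.07 V < 0.7 V, so it is off. The assumption is consistent.

Only D1 conducts; I_R ≈ 3.5 mA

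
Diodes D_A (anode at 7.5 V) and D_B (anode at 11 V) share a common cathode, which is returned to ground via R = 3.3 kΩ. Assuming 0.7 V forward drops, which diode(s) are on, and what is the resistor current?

Only D_B conducts; I_R ≈ 3.1 mA

Assume both conduct. Then node N would need to be at both 7.5−0.7 = 6.8 V and 11−0.7 = 10.3 V, which is impossible.
Assume only D_B conducts: V_N = 11 − 0.7 = 10.3 V, so I_R = 10.3/3.3 = 3.12 mA.
Check D_A: its anode-to-cathode voltage is 7.5 − 10.3 = -2.8 V < 0.7 V, so it is off. The assumption is consistent.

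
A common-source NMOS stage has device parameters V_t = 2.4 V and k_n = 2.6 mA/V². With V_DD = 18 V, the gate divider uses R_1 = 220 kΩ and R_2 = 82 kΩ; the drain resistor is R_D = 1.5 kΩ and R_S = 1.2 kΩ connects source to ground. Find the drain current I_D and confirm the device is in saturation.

V_G = V_DD·R_2/(R_1+R_2) = 18×82/302 = 4.89 V.
Assume saturation: I_D = (k_n/2)(V_GS − V_t)² with V_GS = V_G − I_D·R_S = 4.89 − 1.2·I_D.
Substituting gives 1.87·I_D² − 8.76·I_D + 8.04 = 0, with roots I_D = 1.25 or 3.43 mA.
The root I_D = 3.43 mA gives V_GS = 0.777 V ≤ V_t, so take I_D = 1.25 mA.
Then V_GS = 3.38 V and V_DS = V_DD − I_D(R_D+R_S) = 18 − 1.25×2.7 = 14.6 V.
Saturation requires V_DS ≥ V_GS − V_t = 0.982 V; 14.6 ≥ 0.982 ✓.

I_D ≈ 1.3 mA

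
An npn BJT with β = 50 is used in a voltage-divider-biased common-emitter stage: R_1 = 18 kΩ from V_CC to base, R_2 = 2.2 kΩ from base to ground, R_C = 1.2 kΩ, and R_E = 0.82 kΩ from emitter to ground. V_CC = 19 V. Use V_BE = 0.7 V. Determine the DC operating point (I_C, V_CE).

I_C ≈ 1.6 mA, V_CE ≈ 16 V

Thevenize the base divider: V_Th = V_CC·R_2/(R_1+R_2) = 19×2.2/20.2 = 2.07 V, R_Th = R_1‖R_2 = 1.96 kΩ.
Base-emitter loop: V_Th = I_B·R_Th + V_BE + (β+1)I_B·R_E, so I_B = (2.07 − 0.7) / (1.96 + 51×0.82) = 0.0313 mA.
I_C = β·I_B = 50×0.0313 = 1.56 mA, and I_E = (β+1)I_B = 1.6 mA.
V_CE = V_CC − I_C·R_C − I_E·R_E = 19 − 1.56×1.2 − 1.6×0.82 = 15.8 V.
V_CE = 15.8 V > 0.2 V confirms active-region operation.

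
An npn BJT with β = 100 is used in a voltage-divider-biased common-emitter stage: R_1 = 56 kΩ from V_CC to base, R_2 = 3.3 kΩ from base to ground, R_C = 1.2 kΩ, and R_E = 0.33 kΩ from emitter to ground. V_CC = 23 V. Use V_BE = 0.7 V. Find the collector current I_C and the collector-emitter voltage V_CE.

I_C ≈ 1.6 mA, V_CE ≈ 21 V

Thevenize the base divider: V_Th = V_CC·R_2/(R_1+R_2) = 23×3.3/59.3 = 1.28 V, R_Th = R_1‖R_2 = 3.12 kΩ.
Base-emitter loop: V_Th = I_B·R_Th + V_BE + (β+1)I_B·R_E, so I_B = (1.28 − 0.7) / (3.12 + 101×0.33) = 0.0159 mA.
I_C = β·I_B = 100×0.0159 = 1.59 mA, and I_E = (β+1)I_B = 1.61 mA.
V_CE = V_CC − I_C·R_C − I_E·R_E = 23 − 1.59×1.2 − 1.61×0.33 = 20.6 V.
V_CE = 20.6 V > 0.2 V confirms active-region operation.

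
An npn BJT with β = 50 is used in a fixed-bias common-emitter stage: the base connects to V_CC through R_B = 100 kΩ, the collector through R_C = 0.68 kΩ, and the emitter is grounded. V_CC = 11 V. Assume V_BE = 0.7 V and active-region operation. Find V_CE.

V_CE ≈ 7.5 V

Base loop: V_CC = I_B·R_B + V_BE, so I_B = (11 − 0.7)/100 kΩ = 0.103 mA.
In the active region I_C = β·I_B = 50 × 0.103 = 5.15 mA.
Collector loop: V_CE = V_CC − I_C·R_C = 11 − 5.15×0.68 = 7.5 V.
Since V_CE = 7.5 V > V_CE(sat) ≈ 0.2 V, the transistor is in the active region as assumed.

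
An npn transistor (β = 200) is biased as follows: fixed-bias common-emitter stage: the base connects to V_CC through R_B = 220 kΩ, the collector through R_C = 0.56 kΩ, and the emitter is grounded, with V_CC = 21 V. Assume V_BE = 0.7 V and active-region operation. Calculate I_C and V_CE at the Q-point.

Base loop: V_CC = I_B·R_B + V_BE, so I_B = (21 − 0.7)/220 kΩ = 0.0923 mA.
In the active region I_C = β·I_B = 200 × 0.0923 = 18.5 mA.
Collector loop: V_CE = V_CC − I_C·R_C = 21 − 18.5×0.56 = 10.7 V.
Since V_CE = 10.7 V > V_CE(sat) ≈ 0.2 V, the transistor is in the active region as assumed.

I_C ≈ 18 mA, V_CE ≈ 11 V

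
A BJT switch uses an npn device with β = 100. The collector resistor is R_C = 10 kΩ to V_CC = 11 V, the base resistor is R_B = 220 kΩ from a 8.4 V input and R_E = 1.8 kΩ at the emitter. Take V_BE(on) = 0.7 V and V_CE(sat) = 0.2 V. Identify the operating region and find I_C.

saturation; I_C ≈ 0.91 mA

Assume active: I_B = (8.4 − 0.7)/(220 + 101×1.8) = 0.0192 mA, I_C = β·I_B = 1.92 mA.
Then V_CE = 11 − 1.92×10 − 1.94×1.8 = -11.6 V < 0.2 V — the active assumption fails.
Re-solve with V_CE = 0.2 V. KCL at the emitter: V_E/R_E = (V_BB−0.7−V_E)/R_B + (V_CC−0.2−V_E)/R_C, giving V_E = 1.69 V.
I_C = (V_CC − 0.2 − V_E)/R_C = (10.8 − 1.69)/10 = 0.911 mA.
Check: I_B = (7.7 − 1.69)/220 = 0.0273 mA, and β·I_B = 2.73 mA > I_C, confirming saturation.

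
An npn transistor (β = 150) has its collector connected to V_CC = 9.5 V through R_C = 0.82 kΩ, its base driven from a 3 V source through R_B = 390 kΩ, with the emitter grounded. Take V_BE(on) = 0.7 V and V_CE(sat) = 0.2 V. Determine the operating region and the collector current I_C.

Assume active. Base-emitter loop: I_B = (V_BB − V_BE)/R_B = (3 − 0.7)/390 = 0.0059 mA.
I_C = β·I_B = 150×0.0059 = 0.885 mA.
V_CE = V_CC − I_C·R_C = 9.5 − 0.885×0.82 = 8.77 V > V_CE(sat), so the active-region assumption holds.

active; I_C ≈ 0.88 mA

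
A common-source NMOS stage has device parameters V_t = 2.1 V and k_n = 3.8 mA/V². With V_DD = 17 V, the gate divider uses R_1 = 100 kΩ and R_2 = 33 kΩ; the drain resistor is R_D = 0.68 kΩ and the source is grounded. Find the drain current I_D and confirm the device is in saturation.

I_D ≈ 8.5 mA

V_G = V_DD·R_2/(R_1+R_2) = 17×33/133 = 4.22 V. With the source grounded, V_GS = V_G = 4.22 V.
Assume saturation: I_D = (k_n/2)(V_GS − V_t)² = (3.8/2)×(4.22 − 2.1)² = 1.9×2.12² = 8.52 mA.
V_DS = V_DD − I_D·R_D = 17 − 8.52×0.68 = 11.2 V.
Saturation requires V_DS ≥ V_GS − V_t = 2.12 V; 11.2 ≥ 2.12 ✓.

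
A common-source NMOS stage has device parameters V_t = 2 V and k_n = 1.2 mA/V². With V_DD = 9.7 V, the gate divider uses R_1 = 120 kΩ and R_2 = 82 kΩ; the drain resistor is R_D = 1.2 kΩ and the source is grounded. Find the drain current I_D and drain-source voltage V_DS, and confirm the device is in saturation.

V_G = V_DD·R_2/(R_1+R_2) = 9.7×82/202 = 3.94 V. With the source grounded, V_GS = V_G = 3.94 V.
Assume saturation: I_D = (k_n/2)(V_GS − V_t)² = (1.2/2)×(3.94 − 2)² = 0.6×1.94² = 2.25 mA.
V_DS = V_DD − I_D·R_D = 9.7 − 2.25×1.2 = 7 V.
Saturation requires V_DS ≥ V_GS − V_t = 1.94 V; 7 ≥ 1.94 ✓.

I_D ≈ 2.3 mA, V_DS ≈ 7 V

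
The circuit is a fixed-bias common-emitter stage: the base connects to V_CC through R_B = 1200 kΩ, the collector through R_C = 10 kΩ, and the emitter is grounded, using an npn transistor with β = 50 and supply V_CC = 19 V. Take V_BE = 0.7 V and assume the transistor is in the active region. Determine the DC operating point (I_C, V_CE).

I_C ≈ 0.76 mA, V_CE ≈ 11 V

Base loop: V_CC = I_B·R_B + V_BE, so I_B = (19 − 0.7)/1200 kΩ = 0.0153 mA.
In the active region I_C = β·I_B = 50 × 0.0153 = 0.763 mA.
Collector loop: V_CE = V_CC − I_C·R_C = 19 − 0.763×10 = 11.4 V.
Since V_CE = 11.4 V > V_CE(sat) ≈ 0.2 V, the transistor is in the active region as assumed.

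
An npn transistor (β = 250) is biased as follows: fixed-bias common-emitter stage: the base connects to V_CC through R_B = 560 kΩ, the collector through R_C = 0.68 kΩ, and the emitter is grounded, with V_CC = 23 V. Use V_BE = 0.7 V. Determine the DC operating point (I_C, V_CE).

Base loop: V_CC = I_B·R_B + V_BE, so I_B = (23 − 0.7)/560 kΩ = 0.0398 mA.
In the active region I_C = β·I_B = 250 × 0.0398 = 9.96 mA.
Collector loop: V_CE = V_CC − I_C·R_C = 23 − 9.96×0.68 = 16.2 V.
Since V_CE = 16.2 V > V_CE(sat) ≈ 0.2 V, the transistor is in the active region as assumed.

I_C ≈ 10 mA, V_CE ≈ 16 V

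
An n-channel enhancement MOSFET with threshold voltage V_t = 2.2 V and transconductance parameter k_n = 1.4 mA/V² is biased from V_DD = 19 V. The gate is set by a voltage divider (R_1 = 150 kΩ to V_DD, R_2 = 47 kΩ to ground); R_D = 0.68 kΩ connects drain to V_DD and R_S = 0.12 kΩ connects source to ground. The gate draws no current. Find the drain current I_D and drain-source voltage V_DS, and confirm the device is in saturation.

I_D ≈ 2.8 mA, V_DS ≈ 17 V

V_G = V_DD·R_2/(R_1+R_2) = 19×47/197 = 4.53 V.
Assume saturation: I_D = (k_n/2)(V_GS − V_t)² with V_GS = V_G − I_D·R_S = 4.53 − 0.12·I_D.
Substituting gives 0.0101·I_D² − 1.39·I_D + 3.81 = 0, with roots I_D = 2.79 or 135 mA.
The root I_D = 135 mA gives V_GS = -11.7 V ≤ V_t, so take I_D = 2.79 mA.
Then V_GS = 4.2 V and V_DS = V_DD − I_D(R_D+R_S) = 19 − 2.79×0.8 = 16.8 V.
Saturation requires V_DS ≥ V_GS − V_t = 2 V; 16.8 ≥ 2 ✓.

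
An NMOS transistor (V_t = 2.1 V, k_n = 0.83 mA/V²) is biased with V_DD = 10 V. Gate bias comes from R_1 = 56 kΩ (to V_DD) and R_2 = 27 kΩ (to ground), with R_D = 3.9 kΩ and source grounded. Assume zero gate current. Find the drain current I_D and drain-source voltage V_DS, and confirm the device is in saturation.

I_D ≈ 0.55 mA, V_DS ≈ 7.8 V

V_G = V_DD·R_2/(R_1+R_2) = 10×27/83 = 3.25 V. With the source grounded, V_GS = V_G = 3.25 V.
Assume saturation: I_D = (k_n/2)(V_GS − V_t)² = (0.83/2)×(3.25 − 2.1)² = 0.415×1.15² = 0.552 mA.
V_DS = V_DD − I_D·R_D = 10 − 0.552×3.9 = 7.85 V.
Saturation requires V_DS ≥ V_GS − V_t = 1.15 V; 7.85 ≥ 1.15 ✓.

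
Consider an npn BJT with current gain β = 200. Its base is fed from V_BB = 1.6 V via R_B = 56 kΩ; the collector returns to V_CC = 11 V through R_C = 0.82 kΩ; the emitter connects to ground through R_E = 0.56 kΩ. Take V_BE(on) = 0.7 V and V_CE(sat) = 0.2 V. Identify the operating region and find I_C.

active; I_C ≈ 1.1 mA

Assume active. Base-emitter loop: I_B = (V_BB − V_BE)/(R_B + (β+1)R_E) = (1.6 − 0.7)/(56 + 201×0.56) = 0.00534 mA.
I_C = β·I_B = 200×0.00534 = 1.07 mA.
V_CE = V_CC − I_C·R_C − I_E·R_E = 11 − 1.07×0.82 − 1.07×0.56 = 9.52 V > V_CE(sat), so the active-region assumption holds.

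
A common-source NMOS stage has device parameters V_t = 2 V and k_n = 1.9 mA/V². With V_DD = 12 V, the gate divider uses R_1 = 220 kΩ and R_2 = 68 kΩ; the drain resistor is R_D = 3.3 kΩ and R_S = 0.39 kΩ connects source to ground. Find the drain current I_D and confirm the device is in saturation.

V_G = V_DD·R_2/(R_1+R_2) = 12×68/288 = 2.83 V.
Assume saturation: I_D = (k_n/2)(V_GS − V_t)² with V_GS = V_G − I_D·R_S = 2.83 − 0.39·I_D.
Substituting gives 0.144·I_D² − 1.62·I_D + 0.66 = 0, with roots I_D = 0.424 or 10.8 mA.
The root I_D = 10.8 mA gives V_GS = -1.37 V ≤ V_t, so take I_D = 0.424 mA.
Then V_GS = 2.67 V and V_DS = V_DD − I_D(R_D+R_S) = 12 − 0.424×3.69 = 10.4 V.
Saturation requires V_DS ≥ V_GS − V_t = 0.668 V; 10.4 ≥ 0.668 ✓.

I_D ≈ 0.42 mA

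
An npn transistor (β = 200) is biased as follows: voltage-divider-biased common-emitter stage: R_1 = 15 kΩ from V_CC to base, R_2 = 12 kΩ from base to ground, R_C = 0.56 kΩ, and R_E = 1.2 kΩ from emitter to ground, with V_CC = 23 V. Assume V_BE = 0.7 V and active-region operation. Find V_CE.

V_CE ≈ 9.4 V

Thevenize the base divider: V_Th = V_CC·R_2/(R_1+R_2) = 23×12/27 = 10.2 V, R_Th = R_1‖R_2 = 6.67 kΩ.
Base-emitter loop: V_Th = I_B·R_Th + V_BE + (β+1)I_B·R_E, so I_B = (10.2 − 0.7) / (6.67 + 201×1.2) = 0.0384 mA.
I_C = β·I_B = 200×0.0384 = 7.68 mA, and I_E = (β+1)I_B = 7.72 mA.
V_CE = V_CC − I_C·R_C − I_E·R_E = 23 − 7.68×0.56 − 7.72×1.2 = 9.43 V.
V_CE = 9.43 V > 0.2 V confirms active-region operation.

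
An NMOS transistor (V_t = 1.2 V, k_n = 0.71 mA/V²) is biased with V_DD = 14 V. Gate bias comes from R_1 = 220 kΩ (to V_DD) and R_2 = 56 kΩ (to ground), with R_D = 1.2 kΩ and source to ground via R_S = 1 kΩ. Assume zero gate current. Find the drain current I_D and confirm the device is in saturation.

I_D ≈ 0.48 mA

V_G = V_DD·R_2/(R_1+R_2) = 14×56/276 = 2.84 V.
Assume saturation: I_D = (k_n/2)(V_GS − V_t)² with V_GS = V_G − I_D·R_S = 2.84 − 1·I_D.
Substituting gives 0.355·I_D² − 2.16·I_D + 0.955 = 0, with roots I_D = 0.479 or 5.62 mA.
The root I_D = 5.62 mA gives V_GS = -2.78 V ≤ V_t, so take I_D = 0.479 mA.
Then V_GS = 2.36 V and V_DS = V_DD − I_D(R_D+R_S) = 14 − 0.479×2.2 = 12.9 V.
Saturation requires V_DS ≥ V_GS − V_t = 1.16 V; 12.9 ≥ 1.16 ✓.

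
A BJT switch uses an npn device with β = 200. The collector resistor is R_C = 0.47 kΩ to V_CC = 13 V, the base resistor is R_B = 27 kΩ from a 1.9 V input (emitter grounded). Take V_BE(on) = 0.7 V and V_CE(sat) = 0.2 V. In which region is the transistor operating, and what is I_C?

active; I_C ≈ 8.9 mA

Assume active. Base-emitter loop: I_B = (V_BB − V_BE)/R_B = (1.9 − 0.7)/27 = 0.0444 mA.
I_C = β·I_B = 200×0.0444 = 8.89 mA.
V_CE = V_CC − I_C·R_C = 13 − 8.89×0.47 = 8.82 V > V_CE(sat), so the active-region assumption holds.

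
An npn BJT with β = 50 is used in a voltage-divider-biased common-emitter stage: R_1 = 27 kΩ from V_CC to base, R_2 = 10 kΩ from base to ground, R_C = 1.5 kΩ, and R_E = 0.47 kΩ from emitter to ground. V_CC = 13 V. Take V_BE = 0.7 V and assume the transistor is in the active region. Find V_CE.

V_CE ≈ 4.1 V

Thevenize the base divider: V_Th = V_CC·R_2/(R_1+R_2) = 13×10/37 = 3.51 V, R_Th = R_1‖R_2 = 7.3 kΩ.
Base-emitter loop: V_Th = I_B·R_Th + V_BE + (β+1)I_B·R_E, so I_B = (3.51 − 0.7) / (7.3 + 51×0.47) = 0.09 mA.
I_C = β·I_B = 50×0.09 = 4.5 mA, and I_E = (β+1)I_B = 4.59 mA.
V_CE = V_CC − I_C·R_C − I_E·R_E = 13 − 4.5×1.5 − 4.59×0.47 = 4.09 V.
V_CE = 4.09 V > 0.2 V confirms active-region operation.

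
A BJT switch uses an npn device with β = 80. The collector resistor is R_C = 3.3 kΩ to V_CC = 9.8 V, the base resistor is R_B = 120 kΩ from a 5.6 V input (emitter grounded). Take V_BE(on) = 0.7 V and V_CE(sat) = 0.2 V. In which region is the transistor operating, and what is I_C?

Assume active: I_B = (5.6 − 0.7)/120 = 0.0408 mA, giving I_C = β·I_B = 3.27 mA.
But then V_CE = 9.8 − 3.27×3.3 = -0.98 V < V_CE(sat) = 0.2 V — impossible in the active region.
So the transistor is saturated. With V_CE = 0.2 V, I_C = (V_CC − 0.2)/R_C = 9.6/3.3 = 2.91 mA.
Check: β·I_B = 3.27 mA > I_C = 2.91 mA, confirming saturation.

saturation; I_C ≈ 2.9 mA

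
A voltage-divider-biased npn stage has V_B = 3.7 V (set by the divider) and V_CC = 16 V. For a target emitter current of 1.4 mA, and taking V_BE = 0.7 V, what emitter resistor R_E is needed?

R_E ≈ 2.1 kΩ

V_E = V_B − V_BE = 3.7 − 0.7 = 3 V.
R_E = V_E / I_E = 3 / 1.4 = 2.14 kΩ.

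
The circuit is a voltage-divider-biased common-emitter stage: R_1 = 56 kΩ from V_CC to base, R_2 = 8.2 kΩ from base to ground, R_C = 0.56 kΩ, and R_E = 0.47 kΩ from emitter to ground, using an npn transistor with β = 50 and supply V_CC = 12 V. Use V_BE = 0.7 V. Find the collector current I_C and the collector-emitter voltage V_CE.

Thevenize the base divider: V_Th = V_CC·R_2/(R_1+R_2) = 12×8.2/64.2 = 1.53 V, R_Th = R_1‖R_2 = 7.15 kΩ.
Base-emitter loop: V_Th = I_B·R_Th + V_BE + (β+1)I_B·R_E, so I_B = (1.53 − 0.7) / (7.15 + 51×0.47) = 0.0268 mA.
I_C = β·I_B = 50×0.0268 = 1.34 mA, and I_E = (β+1)I_B = 1.36 mA.
V_CE = V_CC − I_C·R_C − I_E·R_E = 12 − 1.34×0.56 − 1.36×0.47 = 10.6 V.
V_CE = 10.6 V > 0.2 V confirms active-region operation.

I_C ≈ 1.3 mA, V_CE ≈ 11 V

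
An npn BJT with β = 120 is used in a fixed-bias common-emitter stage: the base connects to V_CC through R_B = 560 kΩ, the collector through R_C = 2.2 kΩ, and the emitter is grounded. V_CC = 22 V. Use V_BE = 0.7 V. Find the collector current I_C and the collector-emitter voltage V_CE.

Base loop: V_CC = I_B·R_B + V_BE, so I_B = (22 − 0.7)/560 kΩ = 0.038 mA.
In the active region I_C = β·I_B = 120 × 0.038 = 4.56 mA.
Collector loop: V_CE = V_CC − I_C·R_C = 22 − 4.56×2.2 = 12 V.
Since V_CE = 12 V > V_CE(sat) ≈ 0.2 V, the transistor is in the active region as assumed.

I_C ≈ 4.6 mA, V_CE ≈ 12 V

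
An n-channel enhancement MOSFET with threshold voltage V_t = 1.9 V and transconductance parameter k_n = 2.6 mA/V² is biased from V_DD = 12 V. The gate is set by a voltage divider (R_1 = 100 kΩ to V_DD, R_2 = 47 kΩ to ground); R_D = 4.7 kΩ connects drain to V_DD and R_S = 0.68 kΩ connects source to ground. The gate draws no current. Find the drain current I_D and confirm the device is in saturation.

I_D ≈ 1.3 mA

V_G = V_DD·R_2/(R_1+R_2) = 12×47/147 = 3.84 V.
Assume saturation: I_D = (k_n/2)(V_GS − V_t)² with V_GS = V_G − I_D·R_S = 3.84 − 0.68·I_D.
Substituting gives 0.601·I_D² − 4.42·I_D + 4.88 = 0, with roots I_D = 1.35 or 6.01 mA.
The root I_D = 6.01 mA gives V_GS = -0.25 V ≤ V_t, so take I_D = 1.35 mA.
Then V_GS = 2.92 V and V_DS = V_DD − I_D(R_D+R_S) = 12 − 1.35×5.38 = 4.74 V.
Saturation requires V_DS ≥ V_GS − V_t = 1.02 V; 4.74 ≥ 1.02 ✓.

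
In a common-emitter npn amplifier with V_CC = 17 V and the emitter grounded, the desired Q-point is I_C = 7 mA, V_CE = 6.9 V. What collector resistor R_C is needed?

Collector loop: V_CC = I_C·R_C + V_CE.
R_C = (V_CC − V_CE)/I_C = (17 − 6.9)/7 = 1.44 kΩ.

R_C ≈ 1.4 kΩ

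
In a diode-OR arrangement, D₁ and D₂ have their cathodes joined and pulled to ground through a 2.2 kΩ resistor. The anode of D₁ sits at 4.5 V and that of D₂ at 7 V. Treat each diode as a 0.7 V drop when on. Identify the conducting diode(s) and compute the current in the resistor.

Assume both conduct. Then node N would need to be at both 4.5−0.7 = 3.8 V and 7−0.7 = 6.3 V, which is impossible.
Assume only D₂ conducts: V_N = 7 − 0.7 = 6.3 V, so I_R = 6.3/2.2 = 2.86 mA.
Check D₁: its anode-to-cathode voltage is 4.5 − 6.3 = -1.8 V < 0.7 V, so it is off. The assumption is consistent.

Only D₂ conducts; I_R ≈ 2.9 mA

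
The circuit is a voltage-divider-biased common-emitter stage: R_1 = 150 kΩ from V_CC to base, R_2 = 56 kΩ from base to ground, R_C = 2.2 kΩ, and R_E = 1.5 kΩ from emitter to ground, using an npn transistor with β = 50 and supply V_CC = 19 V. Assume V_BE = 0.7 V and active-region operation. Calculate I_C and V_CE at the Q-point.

Thevenize the base divider: V_Th = V_CC·R_2/(R_1+R_2) = 19×56/206 = 5.17 V, R_Th = R_1‖R_2 = 40.8 kΩ.
Base-emitter loop: V_Th = I_B·R_Th + V_BE + (β+1)I_B·R_E, so I_B = (5.17 − 0.7) / (40.8 + 51×1.5) = 0.0381 mA.
I_C = β·I_B = 50×0.0381 = 1.9 mA, and I_E = (β+1)I_B = 1.94 mA.
V_CE = V_CC − I_C·R_C − I_E·R_E = 19 − 1.9×2.2 − 1.94×1.5 = 11.9 V.
V_CE = 11.9 V > 0.2 V confirms active-region operation.

I_C ≈ 1.9 mA, V_CE ≈ 12 V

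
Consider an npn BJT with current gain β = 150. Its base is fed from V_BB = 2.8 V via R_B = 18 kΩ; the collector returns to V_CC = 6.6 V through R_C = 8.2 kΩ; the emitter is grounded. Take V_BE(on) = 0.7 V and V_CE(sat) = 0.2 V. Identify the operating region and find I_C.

Assume active: I_B = (2.8 − 0.7)/18 = 0.117 mA, giving I_C = β·I_B = 17.5 mA.
But then V_CE = 6.6 − 17.5×8.2 = -137 V < V_CE(sat) = 0.2 V — impossible in the active region.
So the transistor is saturated. With V_CE = 0.2 V, I_C = (V_CC − 0.2)/R_C = 6.4/8.2 = 0.78 mA.
Check: β·I_B = 17.5 mA > I_C = 0.78 mA, confirming saturation.

saturation; I_C ≈ 0.78 mA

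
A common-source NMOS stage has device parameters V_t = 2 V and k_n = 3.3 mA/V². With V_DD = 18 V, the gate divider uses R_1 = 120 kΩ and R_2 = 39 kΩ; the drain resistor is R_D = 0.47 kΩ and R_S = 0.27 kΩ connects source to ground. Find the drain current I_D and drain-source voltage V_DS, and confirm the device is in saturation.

V_G = V_DD·R_2/(R_1+R_2) = 18×39/159 = 4.42 V.
Assume saturation: I_D = (k_n/2)(V_GS − V_t)² with V_GS = V_G − I_D·R_S = 4.42 − 0.27·I_D.
Substituting gives 0.12·I_D² − 3.15·I_D + 9.62 = 0, with roots I_D = 3.53 or 22.7 mA.
The root I_D = 22.7 mA gives V_GS = -1.71 V ≤ V_t, so take I_D = 3.53 mA.
Then V_GS = 3.46 V and V_DS = V_DD − I_D(R_D+R_S) = 18 − 3.53×0.74 = 15.4 V.
Saturation requires V_DS ≥ V_GS − V_t = 1.46 V; 15.4 ≥ 1.46 ✓.

I_D ≈ 3.5 mA, V_DS ≈ 15 V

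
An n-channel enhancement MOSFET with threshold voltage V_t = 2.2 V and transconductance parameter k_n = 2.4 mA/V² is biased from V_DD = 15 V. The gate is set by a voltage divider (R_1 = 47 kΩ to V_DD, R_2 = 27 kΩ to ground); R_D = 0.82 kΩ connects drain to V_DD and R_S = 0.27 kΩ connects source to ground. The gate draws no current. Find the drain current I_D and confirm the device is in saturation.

V_G = V_DD·R_2/(R_1+R_2) = 15×27/74 = 5.47 V.
Assume saturation: I_D = (k_n/2)(V_GS − V_t)² with V_GS = V_G − I_D·R_S = 5.47 − 0.27·I_D.
Substituting gives 0.0875·I_D² − 3.12·I_D + 12.9 = 0, with roots I_D = 4.75 or 30.9 mA.
The root I_D = 30.9 mA gives V_GS = -2.88 V ≤ V_t, so take I_D = 4.75 mA.
Then V_GS = 4.19 V and V_DS = V_DD − I_D(R_D+R_S) = 15 − 4.75×1.09 = 9.82 V.
Saturation requires V_DS ≥ V_GS − V_t = 1.99 V; 9.82 ≥ 1.99 ✓.

I_D ≈ 4.8 mA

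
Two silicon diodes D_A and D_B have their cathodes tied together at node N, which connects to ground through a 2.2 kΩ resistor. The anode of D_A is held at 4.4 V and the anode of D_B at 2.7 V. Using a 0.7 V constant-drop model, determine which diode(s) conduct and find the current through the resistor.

Assume both conduct. Then node N would need to be at both 4.4−0.7 = 3.7 V and 2.7−0.7 = 2 V, which is impossible.
Assume only D_A conducts: V_N = 4.4 − 0.7 = 3.7 V, so I_R = 3.7/2.2 = 1.68 mA.
Check D_B: its anode-to-cathode voltage is 2.7 − 3.7 = -1 V < 0.7 V, so it is off. The assumption is consistent.

Only D_A conducts; I_R ≈ 1.7 mA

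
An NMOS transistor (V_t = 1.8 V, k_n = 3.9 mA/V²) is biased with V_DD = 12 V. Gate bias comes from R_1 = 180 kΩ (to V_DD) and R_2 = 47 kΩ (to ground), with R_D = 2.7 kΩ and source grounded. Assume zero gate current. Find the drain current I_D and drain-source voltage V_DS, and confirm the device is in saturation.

V_G = V_DD·R_2/(R_1+R_2) = 12×47/227 = 2.48 V. With the source grounded, V_GS = V_G = 2.48 V.
Assume saturation: I_D = (k_n/2)(V_GS − V_t)² = (3.9/2)×(2.48 − 1.8)² = 1.95×0.685² = 0.914 mA.
V_DS = V_DD − I_D·R_D = 12 − 0.914×2.7 = 9.53 V.
Saturation requires V_DS ≥ V_GS − V_t = 0.685 V; 9.53 ≥ 0.685 ✓.

I_D ≈ 0.91 mA, V_DS ≈ 9.5 V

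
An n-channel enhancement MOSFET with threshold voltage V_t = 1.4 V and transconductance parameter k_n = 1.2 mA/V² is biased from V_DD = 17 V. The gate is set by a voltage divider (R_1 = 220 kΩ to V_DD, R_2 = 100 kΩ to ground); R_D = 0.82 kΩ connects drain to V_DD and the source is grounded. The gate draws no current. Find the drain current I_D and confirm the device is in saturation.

V_G = V_DD·R_2/(R_1+R_2) = 17×100/320 = 5.31 V. With the source grounded, V_GS = V_G = 5.31 V.
Assume saturation: I_D = (k_n/2)(V_GS − V_t)² = (1.2/2)×(5.31 − 1.4)² = 0.6×3.91² = 9.18 mA.
V_DS = V_DD − I_D·R_D = 17 − 9.18×0.82 = 9.47 V.
Saturation requires V_DS ≥ V_GS − V_t = 3.91 V; 9.47 ≥ 3.91 ✓.

I_D ≈ 9.2 mA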